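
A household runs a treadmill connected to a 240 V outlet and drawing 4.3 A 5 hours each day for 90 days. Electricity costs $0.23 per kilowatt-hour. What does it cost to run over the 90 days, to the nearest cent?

Power = 4.3 A × 240 V = 1032 W = 1.032 kW
Runtime = 5 h/day × 90 days = 450 h
Energy = 1.032 kW × 450 h = 464.4 kWh
Cost = 464.4 kWh × $0.23/kWh = $106.81

$106.81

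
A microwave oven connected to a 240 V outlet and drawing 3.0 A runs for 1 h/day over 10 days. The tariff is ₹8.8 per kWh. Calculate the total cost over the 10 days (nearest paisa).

₹63.36

Power = 3.0 A × 240 V = 720 W = 0.72 kW
Runtime = 1 h/day × 10 days = 10 h
Energy = 0.72 kW × 10 h = 7.2 kWh
Cost = 7.2 kWh × ₹8.8/kWh = ₹63.36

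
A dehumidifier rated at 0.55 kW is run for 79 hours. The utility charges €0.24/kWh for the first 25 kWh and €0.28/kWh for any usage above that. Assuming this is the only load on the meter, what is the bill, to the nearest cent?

€11.17

Energy = 0.55 kW × 79 h = 43.45 kWh
Tier 1 (0–25 kWh): 25 × €0.24 = €6
Above 25 kWh: 18.45 × €0.28 = €5.166
Bill = €11.17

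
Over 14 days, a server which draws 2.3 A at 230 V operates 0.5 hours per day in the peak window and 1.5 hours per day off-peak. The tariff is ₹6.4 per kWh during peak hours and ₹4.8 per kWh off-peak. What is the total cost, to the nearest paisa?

Power = 2.3 A × 230 V = 529 W = 0.529 kW
Peak energy = 0.529 kW × 0.5 h × 14 = 3.703 kWh
Off-peak energy = 0.529 kW × 1.5 h × 14 = 11.109 kWh
Cost = 3.703 × ₹6.4 + 11.109 × ₹4.8 = ₹23.6992 + ₹53.3232 = ₹77.02

₹77.02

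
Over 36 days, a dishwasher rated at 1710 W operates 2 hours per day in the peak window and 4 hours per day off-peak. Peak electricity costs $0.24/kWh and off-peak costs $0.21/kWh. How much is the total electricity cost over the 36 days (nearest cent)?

Peak energy = 1.71 kW × 2 h × 36 = 123.12 kWh
Off-peak energy = 1.71 kW × 4 h × 36 = 246.24 kWh
Cost = 123.12 × $0.24 + 246.24 × $0.21 = $29.5488 + $51.7104 = $81.26

$81.26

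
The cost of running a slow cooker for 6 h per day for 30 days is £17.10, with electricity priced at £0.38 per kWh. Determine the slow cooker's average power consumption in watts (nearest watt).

250 W

Energy = £17.10 ÷ £0.38/kWh = 45 kWh
Runtime = 6 h/day × 30 days = 180 h
Power = 45 kWh ÷ 180 h = 0.25 kW = 250 W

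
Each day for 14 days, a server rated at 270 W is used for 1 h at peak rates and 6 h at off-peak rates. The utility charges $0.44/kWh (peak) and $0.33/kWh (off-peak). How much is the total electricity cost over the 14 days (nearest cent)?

$9.15

Peak energy = 0.27 kW × 1 h × 14 = 3.78 kWh
Off-peak energy = 0.27 kW × 6 h × 14 = 22.68 kWh
Cost = 3.78 × $0.44 + 22.68 × $0.33 = $1.6632 + $7.4844 = $9.15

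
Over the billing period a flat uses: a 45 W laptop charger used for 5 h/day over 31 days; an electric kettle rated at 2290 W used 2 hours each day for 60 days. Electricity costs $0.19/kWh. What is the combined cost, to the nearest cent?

laptop charger: Runtime = 5 h/day × 31 days = 155 h
laptop charger: 0.045 kW × 155 h = 6.975 kWh
electric kettle: Runtime = 2 h/day × 60 days = 120 h
electric kettle: 2.29 kW × 120 h = 274.8 kWh
Total energy = 281.775 kWh
Cost = 281.775 × $0.19 = $53.54

$53.54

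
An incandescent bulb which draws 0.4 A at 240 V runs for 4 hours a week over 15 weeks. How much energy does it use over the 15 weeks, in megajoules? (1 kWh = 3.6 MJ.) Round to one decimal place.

20.7 MJ

Power = 0.4 A × 240 V = 96 W = 0.096 kW
Runtime = 4 h/week × 15 weeks = 60 h
Energy = 0.096 kW × 60 h = 5.76 kWh
= 5.76 × 3.6 MJ = 20.7 MJ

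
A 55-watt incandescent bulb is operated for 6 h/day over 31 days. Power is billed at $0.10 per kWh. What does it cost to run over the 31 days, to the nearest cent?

Runtime = 6 h/day × 31 days = 186 h
Energy = 0.055 kW × 186 h = 10.23 kWh
Cost = 10.23 kWh × $0.10/kWh = $1.02

$1.02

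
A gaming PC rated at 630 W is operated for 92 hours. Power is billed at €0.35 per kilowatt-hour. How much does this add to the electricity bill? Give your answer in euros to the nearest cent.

€20.29

Energy = 0.63 kW × 92 h = 57.96 kWh
Cost = 57.96 kWh × €0.35/kWh = €20.29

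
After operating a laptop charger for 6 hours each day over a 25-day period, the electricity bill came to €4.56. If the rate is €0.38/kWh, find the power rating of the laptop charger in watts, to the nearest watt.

80 W

Energy = €4.56 ÷ €0.38/kWh = 12 kWh
Runtime = 6 h/day × 25 days = 150 h
Power = 12 kWh ÷ 150 h = 0.08 kW = 80 W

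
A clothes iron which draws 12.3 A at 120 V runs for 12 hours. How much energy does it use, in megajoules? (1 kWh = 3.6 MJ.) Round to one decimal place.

Power = 12.3 A × 120 V = 1476 W = 1.476 kW
Energy = 1.476 kW × 12 h = 17.712 kWh
= 17.712 × 3.6 MJ = 63.8 MJ

63.8 MJ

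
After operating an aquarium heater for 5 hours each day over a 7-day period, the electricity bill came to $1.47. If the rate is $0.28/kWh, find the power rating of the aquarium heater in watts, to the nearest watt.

150 W

Energy = $1.47 ÷ $0.28/kWh = 5.25 kWh
Runtime = 5 h/day × 7 days = 35 h
Power = 5.25 kWh ÷ 35 h = 0.15 kW = 150 W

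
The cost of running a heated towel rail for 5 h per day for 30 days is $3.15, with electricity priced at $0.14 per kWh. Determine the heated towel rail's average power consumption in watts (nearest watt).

150 W

Energy = $3.15 ÷ $0.14/kWh = 22.5 kWh
Runtime = 5 h/day × 30 days = 150 h
Power = 22.5 kWh ÷ 150 h = 0.15 kW = 150 W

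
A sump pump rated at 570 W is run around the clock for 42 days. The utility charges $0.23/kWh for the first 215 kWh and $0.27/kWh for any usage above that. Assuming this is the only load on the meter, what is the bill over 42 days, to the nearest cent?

$146.53

Runtime = 24 h × 42 = 1008 h
Energy = 0.57 kW × 1008 h = 574.56 kWh
Tier 1 (0–215 kWh): 215 × $0.23 = $49.45
Above 215 kWh: 359.56 × $0.27 = $97.0812
Bill = $146.53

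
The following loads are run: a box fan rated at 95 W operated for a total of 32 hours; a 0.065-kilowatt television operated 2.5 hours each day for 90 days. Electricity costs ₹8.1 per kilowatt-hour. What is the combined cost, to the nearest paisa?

₹143.09

box fan: 0.095 kW × 32 h = 3.04 kWh
television: Runtime = 2.5 h/day × 90 days = 225 h
television: 0.065 kW × 225 h = 14.625 kWh
Total energy = 17.665 kWh
Cost = 17.665 × ₹8.1 = ₹143.09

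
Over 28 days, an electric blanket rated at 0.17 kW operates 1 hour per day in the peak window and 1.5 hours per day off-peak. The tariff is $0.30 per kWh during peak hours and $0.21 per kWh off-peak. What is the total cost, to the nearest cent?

$2.93

Peak energy = 0.17 kW × 1 h × 28 = 4.76 kWh
Off-peak energy = 0.17 kW × 1.5 h × 28 = 7.14 kWh
Cost = 4.76 × $0.30 + 7.14 × $0.21 = $1.428 + $1.4994 = $2.93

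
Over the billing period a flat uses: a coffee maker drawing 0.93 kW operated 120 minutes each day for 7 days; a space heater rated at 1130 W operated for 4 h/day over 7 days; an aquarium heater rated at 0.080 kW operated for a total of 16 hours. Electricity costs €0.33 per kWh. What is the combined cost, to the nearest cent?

€15.16

coffee maker: Runtime = 120 min × 7 = 840 min = 14 h
coffee maker: 0.93 kW × 14 h = 13.02 kWh
space heater: Runtime = 4 h/day × 7 days = 28 h
space heater: 1.13 kW × 28 h = 31.64 kWh
aquarium heater: 0.08 kW × 16 h = 1.28 kWh
Total energy = 45.94 kWh
Cost = 45.94 × €0.33 = €15.16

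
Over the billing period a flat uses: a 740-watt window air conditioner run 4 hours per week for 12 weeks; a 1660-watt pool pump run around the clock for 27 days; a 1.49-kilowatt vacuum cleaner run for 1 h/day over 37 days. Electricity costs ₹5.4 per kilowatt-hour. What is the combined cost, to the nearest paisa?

₹6298.18

window air conditioner: Runtime = 4 h/week × 12 weeks = 48 h
window air conditioner: 0.74 kW × 48 h = 35.52 kWh
pool pump: Runtime = 24 h × 27 = 648 h
pool pump: 1.66 kW × 648 h = 1075.68 kWh
vacuum cleaner: Runtime = 1 h/day × 37 days = 37 h
vacuum cleaner: 1.49 kW × 37 h = 55.13 kWh
Total energy = 1166.33 kWh
Cost = 1166.33 × ₹5.4 = ₹6298.18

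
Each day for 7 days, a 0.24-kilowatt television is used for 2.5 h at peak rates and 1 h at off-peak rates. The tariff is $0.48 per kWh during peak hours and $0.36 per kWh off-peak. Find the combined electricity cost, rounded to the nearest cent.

$2.62

Peak energy = 0.24 kW × 2.5 h × 7 = 4.2 kWh
Off-peak energy = 0.24 kW × 1 h × 7 = 1.68 kWh
Cost = 4.2 × $0.48 + 1.68 × $0.36 = $2.016 + $0.6048 = $2.62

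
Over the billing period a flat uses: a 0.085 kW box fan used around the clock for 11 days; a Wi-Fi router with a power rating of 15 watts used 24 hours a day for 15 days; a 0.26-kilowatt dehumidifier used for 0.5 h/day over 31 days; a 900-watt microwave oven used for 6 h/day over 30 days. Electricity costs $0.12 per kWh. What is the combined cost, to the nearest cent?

$23.26

box fan: Runtime = 24 h × 11 = 264 h
box fan: 0.085 kW × 264 h = 22.44 kWh
Wi-Fi router: Runtime = 24 h × 15 = 360 h
Wi-Fi router: 0.015 kW × 360 h = 5.4 kWh
dehumidifier: Runtime = 0.5 h/day × 31 days = 15.5 h
dehumidifier: 0.26 kW × 15.5 h = 4.03 kWh
microwave oven: Runtime = 6 h/day × 30 days = 180 h
microwave oven: 0.9 kW × 180 h = 162 kWh
Total energy = 193.87 kWh
Cost = 193.87 × $0.12 = $23.26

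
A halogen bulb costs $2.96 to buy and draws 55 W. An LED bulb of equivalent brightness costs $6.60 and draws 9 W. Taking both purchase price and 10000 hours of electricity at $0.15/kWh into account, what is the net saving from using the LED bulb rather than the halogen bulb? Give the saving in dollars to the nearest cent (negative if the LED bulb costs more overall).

$65.36

halogen bulb: $2.96 + (55/1000) kW × 10000 h × $0.15 = $2.96 + $82.5 = $85.46
LED bulb: $6.60 + (9/1000) kW × 10000 h × $0.15 = $6.60 + $13.5 = $20.1
Saving = $85.46 − $20.1 = $65.36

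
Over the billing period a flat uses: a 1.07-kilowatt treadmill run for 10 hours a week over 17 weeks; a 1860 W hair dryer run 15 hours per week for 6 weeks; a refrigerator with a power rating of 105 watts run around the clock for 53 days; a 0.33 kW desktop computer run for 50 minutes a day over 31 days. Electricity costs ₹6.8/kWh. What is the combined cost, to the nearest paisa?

₹3341.42

treadmill: Runtime = 10 h/week × 17 weeks = 170 h
treadmill: 1.07 kW × 170 h = 181.9 kWh
hair dryer: Runtime = 15 h/week × 6 weeks = 90 h
hair dryer: 1.86 kW × 90 h = 167.4 kWh
refrigerator: Runtime = 24 h × 53 = 1272 h
refrigerator: 0.105 kW × 1272 h = 133.56 kWh
desktop computer: Runtime = 50 min × 31 = 1550 min = 25.833333… h
desktop computer: 0.33 kW × 25.833333… h = 8.525 kWh
Total energy = 491.385 kWh
Cost = 491.385 × ₹6.8 = ₹3341.42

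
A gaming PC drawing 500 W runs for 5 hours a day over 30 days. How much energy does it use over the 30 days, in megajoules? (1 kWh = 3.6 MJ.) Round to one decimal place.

270.0 MJ

Runtime = 5 h/day × 30 days = 150 h
Energy = 0.5 kW × 150 h = 75 kWh
= 75 × 3.6 MJ = 270.0 MJ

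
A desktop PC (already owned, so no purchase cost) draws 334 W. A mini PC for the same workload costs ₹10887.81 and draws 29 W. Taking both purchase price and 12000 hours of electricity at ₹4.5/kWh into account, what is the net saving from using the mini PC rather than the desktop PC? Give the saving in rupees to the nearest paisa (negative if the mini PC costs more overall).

₹5582.19

desktop PC: ₹0.00 + (334/1000) kW × 12000 h × ₹4.5 = ₹0.00 + ₹18036 = ₹18036
mini PC: ₹10887.81 + (29/1000) kW × 12000 h × ₹4.5 = ₹10887.81 + ₹1566 = ₹12453.81
Saving = ₹18036 − ₹12453.81 = ₹5582.19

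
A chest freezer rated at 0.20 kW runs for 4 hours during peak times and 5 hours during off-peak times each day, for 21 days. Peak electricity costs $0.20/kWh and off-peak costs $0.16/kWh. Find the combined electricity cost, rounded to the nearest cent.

Peak energy = 0.2 kW × 4 h × 21 = 16.8 kWh
Off-peak energy = 0.2 kW × 5 h × 21 = 21 kWh
Cost = 16.8 × $0.20 + 21 × $0.16 = $3.36 + $3.36 = $6.72

$6.72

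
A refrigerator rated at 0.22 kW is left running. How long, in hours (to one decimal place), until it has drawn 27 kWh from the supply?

122.7 h

Hours = 27 kWh ÷ 0.22 kW = 122.7 h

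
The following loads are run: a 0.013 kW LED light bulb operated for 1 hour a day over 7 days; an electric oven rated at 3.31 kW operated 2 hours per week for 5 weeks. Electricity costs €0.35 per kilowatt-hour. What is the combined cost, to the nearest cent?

€11.62

LED light bulb: Runtime = 1 h/day × 7 days = 7 h
LED light bulb: 0.013 kW × 7 h = 0.091 kWh
electric oven: Runtime = 2 h/week × 5 weeks = 10 h
electric oven: 3.31 kW × 10 h = 33.1 kWh
Total energy = 33.191 kWh
Cost = 33.191 × €0.35 = €11.62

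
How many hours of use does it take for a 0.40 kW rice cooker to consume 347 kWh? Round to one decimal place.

867.5 h

Hours = 347 kWh ÷ 0.4 kW = 867.5 h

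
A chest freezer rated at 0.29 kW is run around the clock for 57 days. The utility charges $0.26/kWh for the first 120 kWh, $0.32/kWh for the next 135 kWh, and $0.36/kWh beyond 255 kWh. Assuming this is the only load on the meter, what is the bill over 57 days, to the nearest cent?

$125.42

Runtime = 24 h × 57 = 1368 h
Energy = 0.29 kW × 1368 h = 396.72 kWh
Tier 1 (0–120 kWh): 120 × $0.26 = $31.2
Tier 2 (120–255 kWh): 135 × $0.32 = $43.2
Above 255 kWh: 141.72 × $0.36 = $51.0192
Bill = $125.42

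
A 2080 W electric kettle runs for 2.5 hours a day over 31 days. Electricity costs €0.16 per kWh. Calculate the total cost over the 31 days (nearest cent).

Runtime = 2.5 h/day × 31 days = 77.5 h
Energy = 2.08 kW × 77.5 h = 161.2 kWh
Cost = 161.2 kWh × €0.16/kWh = €25.79

€25.79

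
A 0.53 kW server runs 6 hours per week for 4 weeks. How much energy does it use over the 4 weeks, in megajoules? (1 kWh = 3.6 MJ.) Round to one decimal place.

45.8 MJ

Runtime = 6 h/week × 4 weeks = 24 h
Energy = 0.53 kW × 24 h = 12.72 kWh
= 12.72 × 3.6 MJ = 45.8 MJ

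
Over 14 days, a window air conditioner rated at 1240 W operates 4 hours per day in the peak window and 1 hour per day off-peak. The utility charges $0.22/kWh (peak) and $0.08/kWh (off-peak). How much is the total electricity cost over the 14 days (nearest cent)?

Peak energy = 1.24 kW × 4 h × 14 = 69.44 kWh
Off-peak energy = 1.24 kW × 1 h × 14 = 17.36 kWh
Cost = 69.44 × $0.22 + 17.36 × $0.08 = $15.2768 + $1.3888 = $16.67

$16.67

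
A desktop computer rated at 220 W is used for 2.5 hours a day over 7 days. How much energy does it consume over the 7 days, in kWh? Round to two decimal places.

3.85 kWh

Runtime = 2.5 h/day × 7 days = 17.5 h
Energy = 0.22 kW × 17.5 h = 3.85 kWh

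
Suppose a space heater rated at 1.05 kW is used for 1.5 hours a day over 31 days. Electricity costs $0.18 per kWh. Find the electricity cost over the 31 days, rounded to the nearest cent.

$8.79

Runtime = 1.5 h/day × 31 days = 46.5 h
Energy = 1.05 kW × 46.5 h = 48.825 kWh
Cost = 48.825 kWh × $0.18/kWh = $8.79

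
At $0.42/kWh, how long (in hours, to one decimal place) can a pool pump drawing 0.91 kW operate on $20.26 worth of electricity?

53.0 h

Energy available = $20.26 ÷ $0.42/kWh = 48.2381 kWh
Hours = 48.2381 kWh ÷ 0.91 kW = 53.0 h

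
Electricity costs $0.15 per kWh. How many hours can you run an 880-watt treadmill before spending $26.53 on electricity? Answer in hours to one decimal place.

Energy available = $26.53 ÷ $0.15/kWh = 176.8667 kWh
Hours = 176.8667 kWh ÷ 0.88 kW = 201.0 h

201.0 h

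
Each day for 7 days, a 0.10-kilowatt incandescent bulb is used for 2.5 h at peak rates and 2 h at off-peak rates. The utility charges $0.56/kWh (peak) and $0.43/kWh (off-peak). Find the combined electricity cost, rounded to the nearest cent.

$1.58

Peak energy = 0.1 kW × 2.5 h × 7 = 1.75 kWh
Off-peak energy = 0.1 kW × 2 h × 7 = 1.4 kWh
Cost = 1.75 × $0.56 + 1.4 × $0.43 = $0.98 + $0.602 = $1.58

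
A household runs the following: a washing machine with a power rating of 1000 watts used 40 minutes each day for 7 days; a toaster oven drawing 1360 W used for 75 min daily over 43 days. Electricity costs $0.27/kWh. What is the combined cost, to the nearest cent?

washing machine: Runtime = 40 min × 7 = 280 min = 4.666666… h
washing machine: 1 kW × 4.666666… h = 4.666666… kWh
toaster oven: Runtime = 75 min × 43 = 3225 min = 53.75 h
toaster oven: 1.36 kW × 53.75 h = 73.1 kWh
Total energy = 77.766666… kWh
Cost = 77.766666… × $0.27 = $21.00

$21.00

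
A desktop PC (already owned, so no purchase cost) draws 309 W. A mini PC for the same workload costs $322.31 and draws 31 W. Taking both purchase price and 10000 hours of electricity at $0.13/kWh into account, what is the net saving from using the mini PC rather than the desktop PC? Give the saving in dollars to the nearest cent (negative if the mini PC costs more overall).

desktop PC: $0.00 + (309/1000) kW × 10000 h × $0.13 = $0.00 + $401.7 = $401.7
mini PC: $322.31 + (31/1000) kW × 10000 h × $0.13 = $322.31 + $40.3 = $362.61
Saving = $401.7 − $362.61 = $39.09

$39.09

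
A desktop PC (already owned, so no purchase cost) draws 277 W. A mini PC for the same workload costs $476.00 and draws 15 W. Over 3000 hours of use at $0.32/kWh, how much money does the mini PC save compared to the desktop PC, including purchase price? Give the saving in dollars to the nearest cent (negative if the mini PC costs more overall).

-$224.48

desktop PC: $0.00 + (277/1000) kW × 3000 h × $0.32 = $0.00 + $265.92 = $265.92
mini PC: $476.00 + (15/1000) kW × 3000 h × $0.32 = $476.00 + $14.4 = $490.4
Saving = $265.92 − $490.4 = −$224.48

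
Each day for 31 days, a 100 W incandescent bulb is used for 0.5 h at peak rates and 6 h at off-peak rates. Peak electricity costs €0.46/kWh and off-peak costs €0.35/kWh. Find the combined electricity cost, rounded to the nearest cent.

Peak energy = 0.1 kW × 0.5 h × 31 = 1.55 kWh
Off-peak energy = 0.1 kW × 6 h × 31 = 18.6 kWh
Cost = 1.55 × €0.46 + 18.6 × €0.35 = €0.713 + €6.51 = €7.22

€7.22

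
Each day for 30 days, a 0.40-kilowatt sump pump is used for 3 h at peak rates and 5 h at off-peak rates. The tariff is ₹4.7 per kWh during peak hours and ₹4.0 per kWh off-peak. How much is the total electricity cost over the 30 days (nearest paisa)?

Peak energy = 0.4 kW × 3 h × 30 = 36 kWh
Off-peak energy = 0.4 kW × 5 h × 30 = 60 kWh
Cost = 36 × ₹4.7 + 60 × ₹4.0 = ₹169.2 + ₹240 = ₹409.20

₹409.20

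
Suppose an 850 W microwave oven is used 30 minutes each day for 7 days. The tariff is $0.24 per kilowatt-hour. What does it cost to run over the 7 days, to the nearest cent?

Runtime = 30 min × 7 = 210 min = 3.5 h
Energy = 0.85 kW × 3.5 h = 2.975 kWh
Cost = 2.975 kWh × $0.24/kWh = $0.71

$0.71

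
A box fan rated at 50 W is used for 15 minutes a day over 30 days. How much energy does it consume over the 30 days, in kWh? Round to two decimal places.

0.38 kWh

Runtime = 15 min × 30 = 450 min = 7.5 h
Energy = 0.05 kW × 7.5 h = 0.375 kWh ≈ 0.38 kWh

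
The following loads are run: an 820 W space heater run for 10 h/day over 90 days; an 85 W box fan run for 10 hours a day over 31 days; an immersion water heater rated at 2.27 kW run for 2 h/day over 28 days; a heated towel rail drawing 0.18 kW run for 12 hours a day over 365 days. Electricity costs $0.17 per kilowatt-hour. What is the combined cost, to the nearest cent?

space heater: Runtime = 10 h/day × 90 days = 900 h
space heater: 0.82 kW × 900 h = 738 kWh
box fan: Runtime = 10 h/day × 31 days = 310 h
box fan: 0.085 kW × 310 h = 26.35 kWh
immersion water heater: Runtime = 2 h/day × 28 days = 56 h
immersion water heater: 2.27 kW × 56 h = 127.12 kWh
heated towel rail: Runtime = 12 h/day × 365 days = 4380 h
heated towel rail: 0.18 kW × 4380 h = 788.4 kWh
Total energy = 1679.87 kWh
Cost = 1679.87 × $0.17 = $285.58

$285.58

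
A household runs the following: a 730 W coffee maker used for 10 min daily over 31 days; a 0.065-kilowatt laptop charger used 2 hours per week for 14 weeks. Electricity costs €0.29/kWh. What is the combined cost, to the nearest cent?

€1.62

coffee maker: Runtime = 10 min × 31 = 310 min = 5.166666… h
coffee maker: 0.73 kW × 5.166666… h = 3.771666… kWh
laptop charger: Runtime = 2 h/week × 14 weeks = 28 h
laptop charger: 0.065 kW × 28 h = 1.82 kWh
Total energy = 5.591666… kWh
Cost = 5.591666… × €0.29 = €1.62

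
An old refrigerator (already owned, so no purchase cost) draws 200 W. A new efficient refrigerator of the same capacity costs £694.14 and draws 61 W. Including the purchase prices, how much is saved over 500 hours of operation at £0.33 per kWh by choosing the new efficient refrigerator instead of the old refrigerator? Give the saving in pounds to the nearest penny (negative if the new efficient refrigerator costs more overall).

-£671.21

old refrigerator: £0.00 + (200/1000) kW × 500 h × £0.33 = £0.00 + £33 = £33
new efficient refrigerator: £694.14 + (61/1000) kW × 500 h × £0.33 = £694.14 + £10.065 = £704.205
Saving = £33 − £704.205 = −£671.205 → -£671.21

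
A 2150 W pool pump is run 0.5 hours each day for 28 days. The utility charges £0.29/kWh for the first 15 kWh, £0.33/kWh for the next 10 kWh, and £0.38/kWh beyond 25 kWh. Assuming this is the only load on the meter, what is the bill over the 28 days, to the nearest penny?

Runtime = 0.5 h/day × 28 days = 14 h
Energy = 2.15 kW × 14 h = 30.1 kWh
Tier 1 (0–15 kWh): 15 × £0.29 = £4.35
Tier 2 (15–25 kWh): 10 × £0.33 = £3.3
Above 25 kWh: 5.1 × £0.38 = £1.938
Bill = £9.59

£9.59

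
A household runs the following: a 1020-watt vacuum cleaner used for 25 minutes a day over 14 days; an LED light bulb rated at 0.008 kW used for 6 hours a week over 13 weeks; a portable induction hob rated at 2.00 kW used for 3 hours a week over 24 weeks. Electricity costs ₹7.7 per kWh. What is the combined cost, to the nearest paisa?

vacuum cleaner: Runtime = 25 min × 14 = 350 min = 5.833333… h
vacuum cleaner: 1.02 kW × 5.833333… h = 5.95 kWh
LED light bulb: Runtime = 6 h/week × 13 weeks = 78 h
LED light bulb: 0.008 kW × 78 h = 0.624 kWh
portable induction hob: Runtime = 3 h/week × 24 weeks = 72 h
portable induction hob: 2 kW × 72 h = 144 kWh
Total energy = 150.574 kWh
Cost = 150.574 × ₹7.7 = ₹1159.42

₹1159.42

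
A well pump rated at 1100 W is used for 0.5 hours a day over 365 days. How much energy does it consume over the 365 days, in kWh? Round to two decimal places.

200.75 kWh

Runtime = 0.5 h/day × 365 days = 182.5 h
Energy = 1.1 kW × 182.5 h = 200.75 kWh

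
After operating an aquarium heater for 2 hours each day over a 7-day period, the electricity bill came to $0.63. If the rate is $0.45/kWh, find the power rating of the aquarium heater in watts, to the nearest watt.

Energy = $0.63 ÷ $0.45/kWh = 1.4 kWh
Runtime = 2 h/day × 7 days = 14 h
Power = 1.4 kWh ÷ 14 h = 0.1 kW = 100 W

100 W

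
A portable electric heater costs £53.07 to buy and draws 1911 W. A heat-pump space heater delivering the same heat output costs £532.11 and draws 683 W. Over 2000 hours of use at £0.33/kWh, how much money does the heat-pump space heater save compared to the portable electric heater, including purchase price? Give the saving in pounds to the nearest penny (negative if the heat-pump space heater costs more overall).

£331.44

portable electric heater: £53.07 + (1911/1000) kW × 2000 h × £0.33 = £53.07 + £1261.26 = £1314.33
heat-pump space heater: £532.11 + (683/1000) kW × 2000 h × £0.33 = £532.11 + £450.78 = £982.89
Saving = £1314.33 − £982.89 = £331.44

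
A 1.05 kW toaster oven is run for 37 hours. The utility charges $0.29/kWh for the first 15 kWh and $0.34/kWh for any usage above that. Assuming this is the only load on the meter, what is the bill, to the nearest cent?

Energy = 1.05 kW × 37 h = 38.85 kWh
Tier 1 (0–15 kWh): 15 × $0.29 = $4.35
Above 15 kWh: 23.85 × $0.34 = $8.109
Bill = $12.46

$12.46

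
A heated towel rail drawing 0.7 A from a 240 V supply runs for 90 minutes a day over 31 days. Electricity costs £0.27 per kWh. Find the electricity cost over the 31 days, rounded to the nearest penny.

Power = 0.7 A × 240 V = 168 W = 0.168 kW
Runtime = 90 min × 31 = 2790 min = 46.5 h
Energy = 0.168 kW × 46.5 h = 7.812 kWh
Cost = 7.812 kWh × £0.27/kWh = £2.11

£2.11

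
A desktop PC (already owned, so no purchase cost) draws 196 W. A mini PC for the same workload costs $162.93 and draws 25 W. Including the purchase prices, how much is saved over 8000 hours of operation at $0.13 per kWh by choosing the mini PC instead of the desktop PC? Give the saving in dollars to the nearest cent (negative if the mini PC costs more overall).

$14.91

desktop PC: $0.00 + (196/1000) kW × 8000 h × $0.13 = $0.00 + $203.84 = $203.84
mini PC: $162.93 + (25/1000) kW × 8000 h × $0.13 = $162.93 + $26 = $188.93
Saving = $203.84 − $188.93 = $14.91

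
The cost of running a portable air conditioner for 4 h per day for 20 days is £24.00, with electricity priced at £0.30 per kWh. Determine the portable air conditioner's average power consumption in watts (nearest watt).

1000 W

Energy = £24.00 ÷ £0.30/kWh = 80 kWh
Runtime = 4 h/day × 20 days = 80 h
Power = 80 kWh ÷ 80 h = 1 kW = 1000 W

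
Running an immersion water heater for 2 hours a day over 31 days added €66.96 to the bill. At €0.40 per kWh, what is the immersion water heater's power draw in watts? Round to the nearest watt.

Energy = €66.96 ÷ €0.40/kWh = 167.4 kWh
Runtime = 2 h/day × 31 days = 62 h
Power = 167.4 kWh ÷ 62 h = 2.7 kW = 2700 W

2700 W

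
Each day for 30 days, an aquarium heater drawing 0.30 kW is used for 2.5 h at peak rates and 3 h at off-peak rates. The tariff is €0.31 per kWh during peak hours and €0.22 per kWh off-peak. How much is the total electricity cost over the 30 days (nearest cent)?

Peak energy = 0.3 kW × 2.5 h × 30 = 22.5 kWh
Off-peak energy = 0.3 kW × 3 h × 30 = 27 kWh
Cost = 22.5 × €0.31 + 27 × €0.22 = €6.975 + €5.94 = €12.92

€12.92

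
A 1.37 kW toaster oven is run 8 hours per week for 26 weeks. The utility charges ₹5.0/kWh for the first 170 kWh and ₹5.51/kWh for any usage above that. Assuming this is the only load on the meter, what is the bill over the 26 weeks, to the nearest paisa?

Runtime = 8 h/week × 26 weeks = 208 h
Energy = 1.37 kW × 208 h = 284.96 kWh
Tier 1 (0–170 kWh): 170 × ₹5.0 = ₹850
Above 170 kWh: 114.96 × ₹5.51 = ₹633.4296
Bill = ₹1483.43

₹1483.43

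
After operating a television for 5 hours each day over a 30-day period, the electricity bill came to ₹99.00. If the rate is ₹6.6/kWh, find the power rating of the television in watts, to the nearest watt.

100 W

Energy = ₹99.00 ÷ ₹6.6/kWh = 15 kWh
Runtime = 5 h/day × 30 days = 150 h
Power = 15 kWh ÷ 150 h = 0.1 kW = 100 W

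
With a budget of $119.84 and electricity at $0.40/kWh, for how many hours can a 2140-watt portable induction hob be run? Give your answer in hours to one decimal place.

140.0 h

Energy available = $119.84 ÷ $0.40/kWh = 299.6 kWh
Hours = 299.6 kWh ÷ 2.14 kW = 140.0 h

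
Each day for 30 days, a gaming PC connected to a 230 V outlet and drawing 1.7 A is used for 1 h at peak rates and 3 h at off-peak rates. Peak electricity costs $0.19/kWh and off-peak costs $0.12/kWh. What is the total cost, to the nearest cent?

$6.45

Power = 1.7 A × 230 V = 391 W = 0.391 kW
Peak energy = 0.391 kW × 1 h × 30 = 11.73 kWh
Off-peak energy = 0.391 kW × 3 h × 30 = 35.19 kWh
Cost = 11.73 × $0.19 + 35.19 × $0.12 = $2.2287 + $4.2228 = $6.45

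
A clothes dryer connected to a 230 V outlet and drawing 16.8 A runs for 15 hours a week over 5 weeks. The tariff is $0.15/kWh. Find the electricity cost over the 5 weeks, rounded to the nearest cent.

Power = 16.8 A × 230 V = 3864 W = 3.864 kW
Runtime = 15 h/week × 5 weeks = 75 h
Energy = 3.864 kW × 75 h = 289.8 kWh
Cost = 289.8 kWh × $0.15/kWh = $43.47

$43.47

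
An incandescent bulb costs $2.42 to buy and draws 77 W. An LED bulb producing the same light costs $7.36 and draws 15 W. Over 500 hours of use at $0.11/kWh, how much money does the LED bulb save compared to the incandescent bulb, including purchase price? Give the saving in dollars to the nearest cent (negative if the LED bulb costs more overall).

-$1.53

incandescent bulb: $2.42 + (77/1000) kW × 500 h × $0.11 = $2.42 + $4.235 = $6.655
LED bulb: $7.36 + (15/1000) kW × 500 h × $0.11 = $7.36 + $0.825 = $8.185
Saving = $6.655 − $8.185 = −$1.53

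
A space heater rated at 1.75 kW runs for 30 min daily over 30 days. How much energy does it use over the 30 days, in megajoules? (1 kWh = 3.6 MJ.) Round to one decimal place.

Runtime = 30 min × 30 = 900 min = 15 h
Energy = 1.75 kW × 15 h = 26.25 kWh
= 26.25 × 3.6 MJ = 94.5 MJ

94.5 MJ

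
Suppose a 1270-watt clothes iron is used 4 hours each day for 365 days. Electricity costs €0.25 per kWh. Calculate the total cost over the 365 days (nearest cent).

€463.55

Runtime = 4 h/day × 365 days = 1460 h
Energy = 1.27 kW × 1460 h = 1854.2 kWh
Cost = 1854.2 kWh × €0.25/kWh = €463.55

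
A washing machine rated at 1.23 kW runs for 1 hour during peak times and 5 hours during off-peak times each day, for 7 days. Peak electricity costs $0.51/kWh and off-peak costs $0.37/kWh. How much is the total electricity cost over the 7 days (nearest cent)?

$20.32

Peak energy = 1.23 kW × 1 h × 7 = 8.61 kWh
Off-peak energy = 1.23 kW × 5 h × 7 = 43.05 kWh
Cost = 8.61 × $0.51 + 43.05 × $0.37 = $4.3911 + $15.9285 = $20.32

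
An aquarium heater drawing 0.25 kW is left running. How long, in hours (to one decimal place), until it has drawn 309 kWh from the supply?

Hours = 309 kWh ÷ 0.25 kW = 1236.0 h

1236.0 h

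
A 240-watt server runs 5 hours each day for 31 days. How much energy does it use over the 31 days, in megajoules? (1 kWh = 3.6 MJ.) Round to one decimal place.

Runtime = 5 h/day × 31 days = 155 h
Energy = 0.24 kW × 155 h = 37.2 kWh
= 37.2 × 3.6 MJ = 133.9 MJ

133.9 MJ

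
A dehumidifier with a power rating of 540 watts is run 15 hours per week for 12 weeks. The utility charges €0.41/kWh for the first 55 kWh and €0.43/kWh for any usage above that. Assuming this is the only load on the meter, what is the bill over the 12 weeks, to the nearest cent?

Runtime = 15 h/week × 12 weeks = 180 h
Energy = 0.54 kW × 180 h = 97.2 kWh
Tier 1 (0–55 kWh): 55 × €0.41 = €22.55
Above 55 kWh: 42.2 × €0.43 = €18.146
Bill = €40.70

€40.70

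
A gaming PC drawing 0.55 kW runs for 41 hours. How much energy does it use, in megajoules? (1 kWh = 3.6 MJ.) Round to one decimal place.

81.2 MJ

Energy = 0.55 kW × 41 h = 22.55 kWh
= 22.55 × 3.6 MJ = 81.2 MJ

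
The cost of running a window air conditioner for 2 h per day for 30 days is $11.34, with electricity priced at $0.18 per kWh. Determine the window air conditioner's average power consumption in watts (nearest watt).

Energy = $11.34 ÷ $0.18/kWh = 63 kWh
Runtime = 2 h/day × 30 days = 60 h
Power = 63 kWh ÷ 60 h = 1.05 kW = 1050 W

1050 W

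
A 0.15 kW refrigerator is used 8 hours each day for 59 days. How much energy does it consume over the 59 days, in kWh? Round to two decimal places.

70.80 kWh

Runtime = 8 h/day × 59 days = 472 h
Energy = 0.15 kW × 472 h = 70.8 kWh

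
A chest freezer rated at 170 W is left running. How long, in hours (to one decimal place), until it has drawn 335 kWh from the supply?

Hours = 335 kWh ÷ 0.17 kW = 1970.6 h

1970.6 h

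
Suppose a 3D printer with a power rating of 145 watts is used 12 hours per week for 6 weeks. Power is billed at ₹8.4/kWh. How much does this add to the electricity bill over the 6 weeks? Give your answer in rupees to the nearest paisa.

₹87.70

Runtime = 12 h/week × 6 weeks = 72 h
Energy = 0.145 kW × 72 h = 10.44 kWh
Cost = 10.44 kWh × ₹8.4/kWh = ₹87.70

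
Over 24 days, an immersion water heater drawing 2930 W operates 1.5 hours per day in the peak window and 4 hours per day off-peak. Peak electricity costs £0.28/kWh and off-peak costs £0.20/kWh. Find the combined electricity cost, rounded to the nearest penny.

£85.79

Peak energy = 2.93 kW × 1.5 h × 24 = 105.48 kWh
Off-peak energy = 2.93 kW × 4 h × 24 = 281.28 kWh
Cost = 105.48 × £0.28 + 281.28 × £0.20 = £29.5344 + £56.256 = £85.79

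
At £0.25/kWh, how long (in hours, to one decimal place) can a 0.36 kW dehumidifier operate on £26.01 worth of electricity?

Energy available = £26.01 ÷ £0.25/kWh = 104.04 kWh
Hours = 104.04 kWh ÷ 0.36 kW = 289.0 h

289.0 h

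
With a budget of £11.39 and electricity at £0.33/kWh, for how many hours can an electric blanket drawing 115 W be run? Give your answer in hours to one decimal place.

Energy available = £11.39 ÷ £0.33/kWh = 34.5152 kWh
Hours = 34.5152 kWh ÷ 0.115 kW = 300.1 h

300.1 h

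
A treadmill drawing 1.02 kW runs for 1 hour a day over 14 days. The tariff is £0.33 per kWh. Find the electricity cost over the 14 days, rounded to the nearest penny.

Runtime = 1 h/day × 14 days = 14 h
Energy = 1.02 kW × 14 h = 14.28 kWh
Cost = 14.28 kWh × £0.33/kWh = £4.71

£4.71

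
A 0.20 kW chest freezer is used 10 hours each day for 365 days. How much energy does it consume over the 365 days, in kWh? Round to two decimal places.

730.00 kWh

Runtime = 10 h/day × 365 days = 3650 h
Energy = 0.2 kW × 3650 h = 730 kWh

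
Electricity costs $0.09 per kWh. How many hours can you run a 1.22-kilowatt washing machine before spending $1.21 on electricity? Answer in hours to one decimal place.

Energy available = $1.21 ÷ $0.09/kWh = 13.4444 kWh
Hours = 13.4444 kWh ÷ 1.22 kW = 11.0 h

11.0 h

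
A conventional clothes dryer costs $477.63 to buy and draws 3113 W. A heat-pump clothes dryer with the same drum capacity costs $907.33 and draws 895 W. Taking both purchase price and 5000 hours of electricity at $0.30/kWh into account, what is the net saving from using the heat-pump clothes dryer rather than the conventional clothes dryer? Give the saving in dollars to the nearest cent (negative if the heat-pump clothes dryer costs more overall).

conventional clothes dryer: $477.63 + (3113/1000) kW × 5000 h × $0.30 = $477.63 + $4669.5 = $5147.13
heat-pump clothes dryer: $907.33 + (895/1000) kW × 5000 h × $0.30 = $907.33 + $1342.5 = $2249.83
Saving = $5147.13 − $2249.83 = $2897.3

$2897.30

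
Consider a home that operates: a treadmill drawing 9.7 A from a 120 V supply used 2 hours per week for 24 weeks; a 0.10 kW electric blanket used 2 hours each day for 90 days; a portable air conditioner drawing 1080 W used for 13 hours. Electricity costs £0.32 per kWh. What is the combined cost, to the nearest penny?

£28.13

treadmill: Power = 9.7 A × 120 V = 1164 W = 1.164 kW
treadmill: Runtime = 2 h/week × 24 weeks = 48 h
treadmill: 1.164 kW × 48 h = 55.872 kWh
electric blanket: Runtime = 2 h/day × 90 days = 180 h
electric blanket: 0.1 kW × 180 h = 18 kWh
portable air conditioner: 1.08 kW × 13 h = 14.04 kWh
Total energy = 87.912 kWh
Cost = 87.912 × £0.32 = £28.13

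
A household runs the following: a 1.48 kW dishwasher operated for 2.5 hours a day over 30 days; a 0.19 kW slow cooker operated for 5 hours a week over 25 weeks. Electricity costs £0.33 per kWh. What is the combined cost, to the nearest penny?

dishwasher: Runtime = 2.5 h/day × 30 days = 75 h
dishwasher: 1.48 kW × 75 h = 111 kWh
slow cooker: Runtime = 5 h/week × 25 weeks = 125 h
slow cooker: 0.19 kW × 125 h = 23.75 kWh
Total energy = 134.75 kWh
Cost = 134.75 × £0.33 = £44.47

£44.47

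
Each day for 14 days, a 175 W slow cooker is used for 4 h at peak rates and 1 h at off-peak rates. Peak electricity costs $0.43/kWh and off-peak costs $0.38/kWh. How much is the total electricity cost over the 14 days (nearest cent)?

Peak energy = 0.175 kW × 4 h × 14 = 9.8 kWh
Off-peak energy = 0.175 kW × 1 h × 14 = 2.45 kWh
Cost = 9.8 × $0.43 + 2.45 × $0.38 = $4.214 + $0.931 = $5.15

$5.15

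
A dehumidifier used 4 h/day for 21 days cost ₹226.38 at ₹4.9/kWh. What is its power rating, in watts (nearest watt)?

550 W

Energy = ₹226.38 ÷ ₹4.9/kWh = 46.2 kWh
Runtime = 4 h/day × 21 days = 84 h
Power = 46.2 kWh ÷ 84 h = 0.55 kW = 550 W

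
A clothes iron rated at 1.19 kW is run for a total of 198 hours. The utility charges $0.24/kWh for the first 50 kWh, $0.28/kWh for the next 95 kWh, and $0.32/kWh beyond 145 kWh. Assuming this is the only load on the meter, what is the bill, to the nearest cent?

Energy = 1.19 kW × 198 h = 235.62 kWh
Tier 1 (0–50 kWh): 50 × $0.24 = $12
Tier 2 (50–145 kWh): 95 × $0.28 = $26.6
Above 145 kWh: 90.62 × $0.32 = $28.9984
Bill = $67.60

$67.60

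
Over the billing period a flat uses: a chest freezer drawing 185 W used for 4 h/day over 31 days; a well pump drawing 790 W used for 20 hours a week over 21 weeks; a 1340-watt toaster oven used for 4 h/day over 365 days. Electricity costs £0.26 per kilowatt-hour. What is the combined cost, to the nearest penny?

£600.90

chest freezer: Runtime = 4 h/day × 31 days = 124 h
chest freezer: 0.185 kW × 124 h = 22.94 kWh
well pump: Runtime = 20 h/week × 21 weeks = 420 h
well pump: 0.79 kW × 420 h = 331.8 kWh
toaster oven: Runtime = 4 h/day × 365 days = 1460 h
toaster oven: 1.34 kW × 1460 h = 1956.4 kWh
Total energy = 2311.14 kWh
Cost = 2311.14 × £0.26 = £600.90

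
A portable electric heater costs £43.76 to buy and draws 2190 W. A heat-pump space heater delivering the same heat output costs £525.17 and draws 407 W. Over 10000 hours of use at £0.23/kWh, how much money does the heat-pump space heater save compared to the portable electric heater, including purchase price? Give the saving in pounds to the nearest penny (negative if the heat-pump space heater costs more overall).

£3619.49

portable electric heater: £43.76 + (2190/1000) kW × 10000 h × £0.23 = £43.76 + £5037 = £5080.76
heat-pump space heater: £525.17 + (407/1000) kW × 10000 h × £0.23 = £525.17 + £936.1 = £1461.27
Saving = £5080.76 − £1461.27 = £3619.49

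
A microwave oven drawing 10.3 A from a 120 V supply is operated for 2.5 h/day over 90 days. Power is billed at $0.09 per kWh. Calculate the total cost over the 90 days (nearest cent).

$25.03

Power = 10.3 A × 120 V = 1236 W = 1.236 kW
Runtime = 2.5 h/day × 90 days = 225 h
Energy = 1.236 kW × 225 h = 278.1 kWh
Cost = 278.1 kWh × $0.09/kWh = $25.03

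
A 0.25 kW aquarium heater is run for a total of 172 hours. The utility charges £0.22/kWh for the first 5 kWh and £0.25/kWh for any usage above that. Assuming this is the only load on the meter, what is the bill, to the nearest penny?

Energy = 0.25 kW × 172 h = 43 kWh
Tier 1 (0–5 kWh): 5 × £0.22 = £1.1
Above 5 kWh: 38 × £0.25 = £9.5
Bill = £10.60

£10.60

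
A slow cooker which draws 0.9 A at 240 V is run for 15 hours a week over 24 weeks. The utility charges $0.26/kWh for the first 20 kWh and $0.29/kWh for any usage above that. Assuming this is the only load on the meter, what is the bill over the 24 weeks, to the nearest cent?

Power = 0.9 A × 240 V = 216 W = 0.216 kW
Runtime = 15 h/week × 24 weeks = 360 h
Energy = 0.216 kW × 360 h = 77.76 kWh
Tier 1 (0–20 kWh): 20 × $0.26 = $5.2
Above 20 kWh: 57.76 × $0.29 = $16.7504
Bill = $21.95

$21.95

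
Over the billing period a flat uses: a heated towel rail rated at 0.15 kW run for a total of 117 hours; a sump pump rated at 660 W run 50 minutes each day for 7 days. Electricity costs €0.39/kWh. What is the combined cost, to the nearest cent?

heated towel rail: 0.15 kW × 117 h = 17.55 kWh
sump pump: Runtime = 50 min × 7 = 350 min = 5.833333… h
sump pump: 0.66 kW × 5.833333… h = 3.85 kWh
Total energy = 21.4 kWh
Cost = 21.4 × €0.39 = €8.35

€8.35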